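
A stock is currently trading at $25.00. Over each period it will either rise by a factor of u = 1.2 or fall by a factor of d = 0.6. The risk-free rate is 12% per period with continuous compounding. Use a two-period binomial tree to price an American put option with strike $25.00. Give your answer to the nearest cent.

$1.66

Risk-neutral probability p = (e^0.12 − 0.6)/(1.2 − 0.6) = 0.5275/0.6000 = 0.8792
Terminal stock prices: S_uu = 36, S_ud = 18, S_dd = 9
Terminal payoffs (K − S): max(-11, 0) = 0, max(7, 0) = 7, max(16, 0) = 16
Node u (S = 30): continuation = e^(−0.12)·[0.8792·0.0000 + 0.1208·7.0000] = 0.7502; exercise value = 0.0000 ≤ continuation, so V_u = 0.7502
Node d (S = 15): continuation = e^(−0.12)·[0.8792·7.0000 + 0.1208·16.0000] = 7.1730; exercise value = 10.0000 > continuation, so V_d = 10.0000 (exercise)
Node 0 (S = 25): continuation = e^(−0.12)·[0.8792·0.7502 + 0.1208·10.0000] = 1.6567; exercise value = 0.0000 ≤ continuation, so V_0 = 1.6567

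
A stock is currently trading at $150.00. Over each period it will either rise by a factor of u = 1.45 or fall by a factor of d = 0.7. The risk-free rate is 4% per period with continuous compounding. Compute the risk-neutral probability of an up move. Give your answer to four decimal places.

Risk-neutral probability p = (e^0.04 − 0.7)/(1.45 − 0.7) = 0.3408/0.7500 = 0.4544

p = 0.4544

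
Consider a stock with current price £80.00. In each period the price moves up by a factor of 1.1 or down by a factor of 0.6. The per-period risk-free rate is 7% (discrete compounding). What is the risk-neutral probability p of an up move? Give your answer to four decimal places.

p = 0.9400

Risk-neutral probability p = (1 + 0.07 − 0.6)/(1.1 − 0.6) = 0.4700/0.5000 = 0.9400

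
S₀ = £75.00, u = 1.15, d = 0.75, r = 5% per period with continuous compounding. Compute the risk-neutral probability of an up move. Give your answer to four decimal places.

p = 0.7532

Risk-neutral probability p = (e^0.05 − 0.75)/(1.15 − 0.75) = 0.3013/0.4000 = 0.7532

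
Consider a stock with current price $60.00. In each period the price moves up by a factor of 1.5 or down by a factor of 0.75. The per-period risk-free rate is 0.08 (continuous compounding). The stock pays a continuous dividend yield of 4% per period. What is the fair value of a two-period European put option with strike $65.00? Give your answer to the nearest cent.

$9.98

Per-period risk-free factor R = e^0.08 = 1.0833; dividend-adjusted growth = e^(0.08−0.04) = 1.0408.
Risk-neutral probability p = (1.0408 − 0.75)/(1.5 − 0.75) = 0.2908/0.7500 = 0.3877
Terminal stock prices: S_uu = 135, S_ud = 67.5, S_dd = 33.75
Terminal payoffs (K − S): max(-70, 0) = 0, max(-2.5, 0) = 0, max(31.25, 0) = 31.25
Node u (S = 90): V_u = e^(−0.08)·[0.3877·0.0000 + 0.6123·0.0000] = 0.0000
Node d (S = 45): V_d = e^(−0.08)·[0.3877·0.0000 + 0.6123·31.2500] = 17.6619
Node 0 (S = 60): V_0 = e^(−0.08)·[0.3877·0.0000 + 0.6123·17.6619] = 9.9821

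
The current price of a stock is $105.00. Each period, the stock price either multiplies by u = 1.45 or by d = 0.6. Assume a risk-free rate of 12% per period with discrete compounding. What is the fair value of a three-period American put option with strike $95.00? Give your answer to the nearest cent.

Risk-neutral probability p = (1 + 0.12 − 0.6)/(1.45 − 0.6) = 0.5200/0.8500 = 0.6118
Terminal stock prices: S_uuu = 320.1, S_uud = 132.5, S_udd = 54.81, S_ddd = 22.68
Terminal payoffs (K − S): max(-225.1, 0) = 0, max(-37.46, 0) = 0, max(40.19, 0) = 40.19, max(72.32, 0) = 72.32
Node uu (S = 220.8): continuation = 1/1.12·[0.6118·0.0000 + 0.3882·0.0000] = 0.0000; exercise value = 0.0000 ≤ continuation, so V_uu = 0.0000
Node ud (S = 91.35): continuation = 1/1.12·[0.6118·0.0000 + 0.3882·40.1900] = 13.9314; exercise value = 3.6500 ≤ continuation, so V_ud = 13.9314
Node dd (S = 37.8): continuation = 1/1.12·[0.6118·40.1900 + 0.3882·72.3200] = 47.0214; exercise value = 57.2000 > continuation, so V_dd = 57.2000 (exercise)
Node u (S = 152.2): continuation = 1/1.12·[0.6118·0.0000 + 0.3882·13.9314] = 4.8292; exercise value = 0.0000 ≤ continuation, so V_u = 4.8292
Node d (S = 63): continuation = 1/1.12·[0.6118·13.9314 + 0.3882·57.2000] = 27.4373; exercise value = 32.0000 > continuation, so V_d = 32.0000 (exercise)
Node 0 (S = 105): continuation = 1/1.12·[0.6118·4.8292 + 0.3882·32.0000] = 13.7302; exercise value = 0.0000 ≤ continuation, so V_0 = 13.7302

$13.73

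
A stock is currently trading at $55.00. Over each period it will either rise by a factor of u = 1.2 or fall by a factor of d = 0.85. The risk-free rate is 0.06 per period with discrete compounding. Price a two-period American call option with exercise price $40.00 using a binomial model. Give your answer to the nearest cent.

$19.44

Risk-neutral probability p = (1 + 0.06 − 0.85)/(1.2 − 0.85) = 0.2100/0.3500 = 0.6000
Terminal stock prices: S_uu = 79.2, S_ud = 56.1, S_dd = 39.74
Terminal payoffs (S − K): max(39.2, 0) = 39.2, max(16.1, 0) = 16.1, max(-0.2625, 0) = 0
Node u (S = 66): continuation = 1/1.06·[0.6000·39.2000 + 0.4000·16.1000] = 28.2642; exercise value = 26.0000 ≤ continuation, so V_u = 28.2642
Node d (S = 46.75): continuation = 1/1.06·[0.6000·16.1000 + 0.4000·0.0000] = 9.1132; exercise value = 6.7500 ≤ continuation, so V_d = 9.1132
Node 0 (S = 55): continuation = 1/1.06·[0.6000·28.2642 + 0.4000·9.1132] = 19.4375; exercise value = 15.0000 ≤ continuation, so V_0 = 19.4375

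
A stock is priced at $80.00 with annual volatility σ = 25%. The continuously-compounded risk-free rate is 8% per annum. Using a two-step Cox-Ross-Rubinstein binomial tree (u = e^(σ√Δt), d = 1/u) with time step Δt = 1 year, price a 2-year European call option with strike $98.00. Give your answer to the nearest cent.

$10.49

CRR parameters: u = e^(σ√Δt) = e^(0.25·√1) = 1.2840, d = 1/u = 0.7788
Per-period rate: rΔt = 0.08·1 = 0.08, so R = e^0.08 = 1.0833
Risk-neutral probability p = (e^0.08 − 0.7788)/(1.2840 − 0.7788) = 0.3045/0.5052 = 0.6027
Terminal stock prices: S_uu = 131.9, S_ud = 80, S_dd = 48.52
Terminal payoffs (S − K): max(33.9, 0) = 33.9, max(-18, 0) = 0, max(-49.48, 0) = 0
Node u (S = 102.7): V_u = e^(−0.08)·[0.6027·33.8977 + 0.3973·0.0000] = 18.8586
Node d (S = 62.3): V_d = e^(−0.08)·[0.6027·0.0000 + 0.3973·0.0000] = 0.0000
Node 0 (S = 80): V_0 = e^(−0.08)·[0.6027·18.8586 + 0.3973·0.0000] = 10.4918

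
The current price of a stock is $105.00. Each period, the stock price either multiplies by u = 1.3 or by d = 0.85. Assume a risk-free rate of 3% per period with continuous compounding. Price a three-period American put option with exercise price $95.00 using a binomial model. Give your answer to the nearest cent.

$6.47

Risk-neutral probability p = (e^0.03 − 0.85)/(1.3 − 0.85) = 0.1805/0.4500 = 0.4010
Terminal stock prices: S_uuu = 230.7, S_uud = 150.8, S_udd = 98.62, S_ddd = 64.48
Terminal payoffs (K − S): max(-135.7, 0) = 0, max(-55.83, 0) = 0, max(-3.621, 0) = 0, max(30.52, 0) = 30.52
Node uu (S = 177.5): continuation = e^(−0.03)·[0.4010·0.0000 + 0.5990·0.0000] = 0.0000; exercise value = 0.0000 ≤ continuation, so V_uu = 0.0000
Node ud (S = 116): continuation = e^(−0.03)·[0.4010·0.0000 + 0.5990·0.0000] = 0.0000; exercise value = 0.0000 ≤ continuation, so V_ud = 0.0000
Node dd (S = 75.86): continuation = e^(−0.03)·[0.4010·0.0000 + 0.5990·30.5169] = 17.7391; exercise value = 19.1375 > continuation, so V_dd = 19.1375 (exercise)
Node u (S = 136.5): continuation = e^(−0.03)·[0.4010·0.0000 + 0.5990·0.0000] = 0.0000; exercise value = 0.0000 ≤ continuation, so V_u = 0.0000
Node d (S = 89.25): continuation = e^(−0.03)·[0.4010·0.0000 + 0.5990·19.1375] = 11.1244; exercise value = 5.7500 ≤ continuation, so V_d = 11.1244
Node 0 (S = 105): continuation = e^(−0.03)·[0.4010·0.0000 + 0.5990·11.1244] = 6.4665; exercise value = 0.0000 ≤ continuation, so V_0 = 6.4665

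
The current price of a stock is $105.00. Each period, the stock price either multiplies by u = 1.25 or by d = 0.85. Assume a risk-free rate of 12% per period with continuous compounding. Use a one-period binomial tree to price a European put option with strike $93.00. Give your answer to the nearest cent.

$1.02

Risk-neutral probability p = (e^0.12 − 0.85)/(1.25 − 0.85) = 0.2775/0.4000 = 0.6937
Terminal stock prices: S_u = 131.2, S_d = 89.25
Terminal payoffs (K − S): max(-38.25, 0) = 0, max(3.75, 0) = 3.75
Node 0 (S = 105): V_0 = e^(−0.12)·[0.6937·0.0000 + 0.3063·3.7500] = 1.0186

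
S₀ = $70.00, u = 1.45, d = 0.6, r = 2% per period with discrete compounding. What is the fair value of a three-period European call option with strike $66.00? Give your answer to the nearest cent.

$24.55

Risk-neutral probability p = (1 + 0.02 − 0.6)/(1.45 − 0.6) = 0.4200/0.8500 = 0.4941
Terminal stock prices: S_uuu = 213.4, S_uud = 88.31, S_udd = 36.54, S_ddd = 15.12
Terminal payoffs (S − K): max(147.4, 0) = 147.4, max(22.31, 0) = 22.31, max(-29.46, 0) = 0, max(-50.88, 0) = 0
Node uu (S = 147.2): V_uu = 1/1.02·[0.4941·147.4038 + 0.5059·22.3050] = 82.4691
Node ud (S = 60.9): V_ud = 1/1.02·[0.4941·22.3050 + 0.5059·0.0000] = 10.8052
Node dd (S = 25.2): V_dd = 1/1.02·[0.4941·0.0000 + 0.5059·0.0000] = 0.0000
Node u (S = 101.5): V_u = 1/1.02·[0.4941·82.4691 + 0.5059·10.8052] = 45.3094
Node d (S = 42): V_d = 1/1.02·[0.4941·10.8052 + 0.5059·0.0000] = 5.2343
Node 0 (S = 70): V_0 = 1/1.02·[0.4941·45.3094 + 0.5059·5.2343] = 24.5452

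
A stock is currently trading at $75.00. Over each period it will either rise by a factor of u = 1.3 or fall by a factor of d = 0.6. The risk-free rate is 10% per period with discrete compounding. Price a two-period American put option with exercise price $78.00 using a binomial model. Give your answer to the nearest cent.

$11.86

Risk-neutral probability p = (1 + 0.1 − 0.6)/(1.3 − 0.6) = 0.5000/0.7000 = 0.7143
Terminal stock prices: S_uu = 126.8, S_ud = 58.5, S_dd = 27
Terminal payoffs (K − S): max(-48.75, 0) = 0, max(19.5, 0) = 19.5, max(51, 0) = 51
Node u (S = 97.5): continuation = 1/1.1·[0.7143·0.0000 + 0.2857·19.5000] = 5.0649; exercise value = 0.0000 ≤ continuation, so V_u = 5.0649
Node d (S = 45): continuation = 1/1.1·[0.7143·19.5000 + 0.2857·51.0000] = 25.9091; exercise value = 33.0000 > continuation, so V_d = 33.0000 (exercise)
Node 0 (S = 75): continuation = 1/1.1·[0.7143·5.0649 + 0.2857·33.0000] = 11.8603; exercise value = 3.0000 ≤ continuation, so V_0 = 11.8603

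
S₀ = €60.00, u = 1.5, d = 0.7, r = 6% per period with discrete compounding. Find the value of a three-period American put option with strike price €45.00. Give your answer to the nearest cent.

Risk-neutral probability p = (1 + 0.06 − 0.7)/(1.5 − 0.7) = 0.3600/0.8000 = 0.4500
Terminal stock prices: S_uuu = 202.5, S_uud = 94.5, S_udd = 44.1, S_ddd = 20.58
Terminal payoffs (K − S): max(-157.5, 0) = 0, max(-49.5, 0) = 0, max(0.9, 0) = 0.9, max(24.42, 0) = 24.42
Node uu (S = 135): continuation = 1/1.06·[0.4500·0.0000 + 0.5500·0.0000] = 0.0000; exercise value = 0.0000 ≤ continuation, so V_uu = 0.0000
Node ud (S = 63): continuation = 1/1.06·[0.4500·0.0000 + 0.5500·0.9000] = 0.4670; exercise value = 0.0000 ≤ continuation, so V_ud = 0.4670
Node dd (S = 29.4): continuation = 1/1.06·[0.4500·0.9000 + 0.5500·24.4200] = 13.0528; exercise value = 15.6000 > continuation, so V_dd = 15.6000 (exercise)
Node u (S = 90): continuation = 1/1.06·[0.4500·0.0000 + 0.5500·0.4670] = 0.2423; exercise value = 0.0000 ≤ continuation, so V_u = 0.2423
Node d (S = 42): continuation = 1/1.06·[0.4500·0.4670 + 0.5500·15.6000] = 8.2926; exercise value = 3.0000 ≤ continuation, so V_d = 8.2926
Node 0 (S = 60): continuation = 1/1.06·[0.4500·0.2423 + 0.5500·8.2926] = 4.4056; exercise value = 0.0000 ≤ continuation, so V_0 = 4.4056

€4.41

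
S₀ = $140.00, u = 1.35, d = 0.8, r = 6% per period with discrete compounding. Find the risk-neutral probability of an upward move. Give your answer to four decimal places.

p = 0.4727

Risk-neutral probability p = (1 + 0.06 − 0.8)/(1.35 − 0.8) = 0.2600/0.5500 = 0.4727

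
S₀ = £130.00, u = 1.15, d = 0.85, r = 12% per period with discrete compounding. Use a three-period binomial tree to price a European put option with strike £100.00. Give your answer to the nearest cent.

£0.01

Risk-neutral probability p = (1 + 0.12 − 0.85)/(1.15 − 0.85) = 0.2700/0.3000 = 0.9000
Terminal stock prices: S_uuu = 197.7, S_uud = 146.1, S_udd = 108, S_ddd = 79.84
Terminal payoffs (K − S): max(-97.71, 0) = 0, max(-46.14, 0) = 0, max(-8.014, 0) = 0, max(20.16, 0) = 20.16
Node uu (S = 171.9): V_uu = 1/1.12·[0.9000·0.0000 + 0.1000·0.0000] = 0.0000
Node ud (S = 127.1): V_ud = 1/1.12·[0.9000·0.0000 + 0.1000·0.0000] = 0.0000
Node dd (S = 93.92): V_dd = 1/1.12·[0.9000·0.0000 + 0.1000·20.1638] = 1.8003
Node u (S = 149.5): V_u = 1/1.12·[0.9000·0.0000 + 0.1000·0.0000] = 0.0000
Node d (S = 110.5): V_d = 1/1.12·[0.9000·0.0000 + 0.1000·1.8003] = 0.1607
Node 0 (S = 130): V_0 = 1/1.12·[0.9000·0.0000 + 0.1000·0.1607] = 0.0144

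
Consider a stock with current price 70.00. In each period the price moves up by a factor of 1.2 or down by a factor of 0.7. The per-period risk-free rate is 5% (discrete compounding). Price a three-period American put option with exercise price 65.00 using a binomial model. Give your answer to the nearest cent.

Risk-neutral probability p = (1 + 0.05 − 0.7)/(1.2 − 0.7) = 0.3500/0.5000 = 0.7000
Terminal stock prices: S_uuu = 121, S_uud = 70.56, S_udd = 41.16, S_ddd = 24.01
Terminal payoffs (K − S): max(-55.96, 0) = 0, max(-5.56, 0) = 0, max(23.84, 0) = 23.84, max(40.99, 0) = 40.99
Node uu (S = 100.8): continuation = 1/1.05·[0.7000·0.0000 + 0.3000·0.0000] = 0.0000; exercise value = 0.0000 ≤ continuation, so V_uu = 0.0000
Node ud (S = 58.8): continuation = 1/1.05·[0.7000·0.0000 + 0.3000·23.8400] = 6.8114; exercise value = 6.2000 ≤ continuation, so V_ud = 6.8114
Node dd (S = 34.3): continuation = 1/1.05·[0.7000·23.8400 + 0.3000·40.9900] = 27.6048; exercise value = 30.7000 > continuation, so V_dd = 30.7000 (exercise)
Node u (S = 84): continuation = 1/1.05·[0.7000·0.0000 + 0.3000·6.8114] = 1.9461; exercise value = 0.0000 ≤ continuation, so V_u = 1.9461
Node d (S = 49): continuation = 1/1.05·[0.7000·6.8114 + 0.3000·30.7000] = 13.3124; exercise value = 16.0000 > continuation, so V_d = 16.0000 (exercise)
Node 0 (S = 70): continuation = 1/1.05·[0.7000·1.9461 + 0.3000·16.0000] = 5.8688; exercise value = 0.0000 ≤ continuation, so V_0 = 5.8688

5.87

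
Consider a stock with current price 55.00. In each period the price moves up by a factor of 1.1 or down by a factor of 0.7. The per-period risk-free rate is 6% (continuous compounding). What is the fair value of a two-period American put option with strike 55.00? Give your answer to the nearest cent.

2.45

Risk-neutral probability p = (e^0.06 − 0.7)/(1.1 − 0.7) = 0.3618/0.4000 = 0.9046
Terminal stock prices: S_uu = 66.55, S_ud = 42.35, S_dd = 26.95
Terminal payoffs (K − S): max(-11.55, 0) = 0, max(12.65, 0) = 12.65, max(28.05, 0) = 28.05
Node u (S = 60.5): continuation = e^(−0.06)·[0.9046·0.0000 + 0.0954·12.6500] = 1.1366; exercise value = 0.0000 ≤ continuation, so V_u = 1.1366
Node d (S = 38.5): continuation = e^(−0.06)·[0.9046·12.6500 + 0.0954·28.0500] = 13.2970; exercise value = 16.5000 > continuation, so V_d = 16.5000 (exercise)
Node 0 (S = 55): continuation = e^(−0.06)·[0.9046·1.1366 + 0.0954·16.5000] = 2.4509; exercise value = 0.0000 ≤ continuation, so V_0 = 2.4509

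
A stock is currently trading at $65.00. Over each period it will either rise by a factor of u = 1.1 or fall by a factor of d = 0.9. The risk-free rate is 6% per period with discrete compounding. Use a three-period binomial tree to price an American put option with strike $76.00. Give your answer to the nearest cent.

$11.00

Risk-neutral probability p = (1 + 0.06 − 0.9)/(1.1 − 0.9) = 0.1600/0.2000 = 0.8000
Terminal stock prices: S_uuu = 86.52, S_uud = 70.79, S_udd = 57.92, S_ddd = 47.39
Terminal payoffs (K − S): max(-10.52, 0) = 0, max(5.215, 0) = 5.215, max(18.08, 0) = 18.08, max(28.61, 0) = 28.61
Node uu (S = 78.65): continuation = 1/1.06·[0.8000·0.0000 + 0.2000·5.2150] = 0.9840; exercise value = 0.0000 ≤ continuation, so V_uu = 0.9840
Node ud (S = 64.35): continuation = 1/1.06·[0.8000·5.2150 + 0.2000·18.0850] = 7.3481; exercise value = 11.6500 > continuation, so V_ud = 11.6500 (exercise)
Node dd (S = 52.65): continuation = 1/1.06·[0.8000·18.0850 + 0.2000·28.6150] = 19.0481; exercise value = 23.3500 > continuation, so V_dd = 23.3500 (exercise)
Node u (S = 71.5): continuation = 1/1.06·[0.8000·0.9840 + 0.2000·11.6500] = 2.9407; exercise value = 4.5000 > continuation, so V_u = 4.5000 (exercise)
Node d (S = 58.5): continuation = 1/1.06·[0.8000·11.6500 + 0.2000·23.3500] = 13.1981; exercise value = 17.5000 > continuation, so V_d = 17.5000 (exercise)
Node 0 (S = 65): continuation = 1/1.06·[0.8000·4.5000 + 0.2000·17.5000] = 6.6981; exercise value = 11.0000 > continuation, so V_0 = 11.0000 (exercise)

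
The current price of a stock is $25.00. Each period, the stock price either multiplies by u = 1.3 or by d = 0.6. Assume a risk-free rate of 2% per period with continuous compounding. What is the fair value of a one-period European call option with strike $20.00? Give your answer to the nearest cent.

$7.36

Risk-neutral probability p = (e^0.02 − 0.6)/(1.3 − 0.6) = 0.4202/0.7000 = 0.6003
Terminal stock prices: S_u = 32.5, S_d = 15
Terminal payoffs (S − K): max(12.5, 0) = 12.5, max(-5, 0) = 0
Node 0 (S = 25): V_0 = e^(−0.02)·[0.6003·12.5000 + 0.3997·0.0000] = 7.3550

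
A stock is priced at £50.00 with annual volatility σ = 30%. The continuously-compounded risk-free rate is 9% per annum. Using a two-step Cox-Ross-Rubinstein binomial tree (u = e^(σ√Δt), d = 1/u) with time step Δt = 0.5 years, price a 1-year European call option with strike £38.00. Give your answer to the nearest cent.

CRR parameters: u = e^(σ√Δt) = e^(0.3·√0.5) = 1.2363, d = 1/u = 0.8089
Per-period rate: rΔt = 0.09·0.5 = 0.045, so R = e^0.045 = 1.0460
Risk-neutral probability p = (e^0.045 − 0.8089)/(1.2363 − 0.8089) = 0.2372/0.4275 = 0.5548
Terminal stock prices: S_uu = 76.42, S_ud = 50, S_dd = 32.71
Terminal payoffs (S − K): max(38.42, 0) = 38.42, max(12, 0) = 12, max(-5.287, 0) = 0
Node u (S = 61.82): V_u = e^(−0.045)·[0.5548·38.4233 + 0.4452·12.0000] = 25.4877
Node d (S = 40.44): V_d = e^(−0.045)·[0.5548·12.0000 + 0.4452·0.0000] = 6.3652
Node 0 (S = 50): V_0 = e^(−0.045)·[0.5548·25.4877 + 0.4452·6.3652] = 16.2282

£16.23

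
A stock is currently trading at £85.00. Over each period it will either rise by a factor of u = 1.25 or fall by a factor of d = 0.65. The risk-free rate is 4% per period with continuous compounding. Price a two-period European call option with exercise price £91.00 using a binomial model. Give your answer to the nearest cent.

£16.38

Risk-neutral probability p = (e^0.04 − 0.65)/(1.25 − 0.65) = 0.3908/0.6000 = 0.6514
Terminal stock prices: S_uu = 132.8, S_ud = 69.06, S_dd = 35.91
Terminal payoffs (S − K): max(41.81, 0) = 41.81, max(-21.94, 0) = 0, max(-55.09, 0) = 0
Node u (S = 106.2): V_u = e^(−0.04)·[0.6514·41.8125 + 0.3486·0.0000] = 26.1667
Node d (S = 55.25): V_d = e^(−0.04)·[0.6514·0.0000 + 0.3486·0.0000] = 0.0000
Node 0 (S = 85): V_0 = e^(−0.04)·[0.6514·26.1667 + 0.3486·0.0000] = 16.3754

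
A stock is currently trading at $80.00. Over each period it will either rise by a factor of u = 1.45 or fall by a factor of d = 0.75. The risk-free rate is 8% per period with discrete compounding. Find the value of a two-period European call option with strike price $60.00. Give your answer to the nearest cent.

$32.15

Risk-neutral probability p = (1 + 0.08 − 0.75)/(1.45 − 0.75) = 0.3300/0.7000 = 0.4714
Terminal stock prices: S_uu = 168.2, S_ud = 87, S_dd = 45
Terminal payoffs (S − K): max(108.2, 0) = 108.2, max(27, 0) = 27, max(-15, 0) = 0
Node u (S = 116): V_u = 1/1.08·[0.4714·108.2000 + 0.5286·27.0000] = 60.4444
Node d (S = 60): V_d = 1/1.08·[0.4714·27.0000 + 0.5286·0.0000] = 11.7857
Node 0 (S = 80): V_0 = 1/1.08·[0.4714·60.4444 + 0.5286·11.7857] = 32.1526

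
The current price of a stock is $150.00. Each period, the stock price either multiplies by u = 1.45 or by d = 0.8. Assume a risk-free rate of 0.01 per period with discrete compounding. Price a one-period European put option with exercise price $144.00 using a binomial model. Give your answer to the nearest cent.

Risk-neutral probability p = (1 + 0.01 − 0.8)/(1.45 − 0.8) = 0.2100/0.6500 = 0.3231
Terminal stock prices: S_u = 217.5, S_d = 120
Terminal payoffs (K − S): max(-73.5, 0) = 0, max(24, 0) = 24
Node 0 (S = 150): V_0 = 1/1.01·[0.3231·0.0000 + 0.6769·24.0000] = 16.0853

$16.09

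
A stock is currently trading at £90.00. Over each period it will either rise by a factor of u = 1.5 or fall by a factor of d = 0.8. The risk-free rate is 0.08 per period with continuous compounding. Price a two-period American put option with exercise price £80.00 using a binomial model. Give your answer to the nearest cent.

£6.76

Risk-neutral probability p = (e^0.08 − 0.8)/(1.5 − 0.8) = 0.2833/0.7000 = 0.4047
Terminal stock prices: S_uu = 202.5, S_ud = 108, S_dd = 57.6
Terminal payoffs (K − S): max(-122.5, 0) = 0, max(-28, 0) = 0, max(22.4, 0) = 22.4
Node u (S = 135): continuation = e^(−0.08)·[0.4047·0.0000 + 0.5953·0.0000] = 0.0000; exercise value = 0.0000 ≤ continuation, so V_u = 0.0000
Node d (S = 72): continuation = e^(−0.08)·[0.4047·0.0000 + 0.5953·22.4000] = 12.3096; exercise value = 8.0000 ≤ continuation, so V_d = 12.3096
Node 0 (S = 90): continuation = e^(−0.08)·[0.4047·0.0000 + 0.5953·12.3096] = 6.7645; exercise value = 0.0000 ≤ continuation, so V_0 = 6.7645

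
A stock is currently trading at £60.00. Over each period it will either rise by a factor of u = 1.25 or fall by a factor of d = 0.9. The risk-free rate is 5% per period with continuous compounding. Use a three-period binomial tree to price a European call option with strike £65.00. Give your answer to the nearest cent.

£8.93

Risk-neutral probability p = (e^0.05 − 0.9)/(1.25 − 0.9) = 0.1513/0.3500 = 0.4322
Terminal stock prices: S_uuu = 117.2, S_uud = 84.38, S_udd = 60.75, S_ddd = 43.74
Terminal payoffs (S − K): max(52.19, 0) = 52.19, max(19.38, 0) = 19.38, max(-4.25, 0) = 0, max(-21.26, 0) = 0
Node uu (S = 93.75): V_uu = e^(−0.05)·[0.4322·52.1875 + 0.5678·19.3750] = 31.9201
Node ud (S = 67.5): V_ud = e^(−0.05)·[0.4322·19.3750 + 0.5678·0.0000] = 7.9655
Node dd (S = 48.6): V_dd = e^(−0.05)·[0.4322·0.0000 + 0.5678·0.0000] = 0.0000
Node u (S = 75): V_u = e^(−0.05)·[0.4322·31.9201 + 0.5678·7.9655] = 17.4254
Node d (S = 54): V_d = e^(−0.05)·[0.4322·7.9655 + 0.5678·0.0000] = 3.2748
Node 0 (S = 60): V_0 = e^(−0.05)·[0.4322·17.4254 + 0.5678·3.2748] = 8.9327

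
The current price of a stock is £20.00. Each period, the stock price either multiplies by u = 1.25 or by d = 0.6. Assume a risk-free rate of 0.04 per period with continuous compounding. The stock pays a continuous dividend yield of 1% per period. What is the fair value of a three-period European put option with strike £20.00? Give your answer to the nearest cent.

£3.24

Per-period risk-free factor R = e^0.04 = 1.0408; dividend-adjusted growth = e^(0.04−0.01) = 1.0305.
Risk-neutral probability p = (1.0305 − 0.6)/(1.25 − 0.6) = 0.4305/0.6500 = 0.6622
Terminal stock prices: S_uuu = 39.06, S_uud = 18.75, S_udd = 9, S_ddd = 4.32
Terminal payoffs (K − S): max(-19.06, 0) = 0, max(1.25, 0) = 1.25, max(11, 0) = 11, max(15.68, 0) = 15.68
Node uu (S = 31.25): V_uu = e^(−0.04)·[0.6622·0.0000 + 0.3378·1.2500] = 0.4056
Node ud (S = 15): V_ud = e^(−0.04)·[0.6622·1.2500 + 0.3378·11.0000] = 4.3650
Node dd (S = 7.2): V_dd = e^(−0.04)·[0.6622·11.0000 + 0.3378·15.6800] = 12.0874
Node u (S = 25): V_u = e^(−0.04)·[0.6622·0.4056 + 0.3378·4.3650] = 1.6746
Node d (S = 12): V_d = e^(−0.04)·[0.6622·4.3650 + 0.3378·12.0874] = 6.6999
Node 0 (S = 20): V_0 = e^(−0.04)·[0.6622·1.6746 + 0.3378·6.6999] = 3.2398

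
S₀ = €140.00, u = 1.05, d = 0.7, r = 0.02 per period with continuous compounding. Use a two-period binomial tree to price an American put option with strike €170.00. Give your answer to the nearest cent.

€30.00

Risk-neutral probability p = (e^0.02 − 0.7)/(1.05 − 0.7) = 0.3202/0.3500 = 0.9149
Terminal stock prices: S_uu = 154.3, S_ud = 102.9, S_dd = 68.6
Terminal payoffs (K − S): max(15.65, 0) = 15.65, max(67.1, 0) = 67.1, max(101.4, 0) = 101.4
Node u (S = 147): continuation = e^(−0.02)·[0.9149·15.6500 + 0.0851·67.1000] = 19.6338; exercise value = 23.0000 > continuation, so V_u = 23.0000 (exercise)
Node d (S = 98): continuation = e^(−0.02)·[0.9149·67.1000 + 0.0851·101.4000] = 68.6338; exercise value = 72.0000 > continuation, so V_d = 72.0000 (exercise)
Node 0 (S = 140): continuation = e^(−0.02)·[0.9149·23.0000 + 0.0851·72.0000] = 26.6338; exercise value = 30.0000 > continuation, so V_0 = 30.0000 (exercise)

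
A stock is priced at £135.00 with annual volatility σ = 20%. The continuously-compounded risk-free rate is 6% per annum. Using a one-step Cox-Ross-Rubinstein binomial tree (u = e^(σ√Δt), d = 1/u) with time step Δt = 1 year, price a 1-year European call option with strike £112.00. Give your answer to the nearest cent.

£30.07

CRR parameters: u = e^(σ√Δt) = e^(0.2·√1) = 1.2214, d = 1/u = 0.8187
Per-period rate: rΔt = 0.06·1 = 0.06, so R = e^0.06 = 1.0618
Risk-neutral probability p = (e^0.06 − 0.8187)/(1.2214 − 0.8187) = 0.2431/0.4027 = 0.6037
Terminal stock prices: S_u = 164.9, S_d = 110.5
Terminal payoffs (S − K): max(52.89, 0) = 52.89, max(-1.471, 0) = 0
Node 0 (S = 135): V_0 = e^(−0.06)·[0.6037·52.8894 + 0.3963·0.0000] = 30.0715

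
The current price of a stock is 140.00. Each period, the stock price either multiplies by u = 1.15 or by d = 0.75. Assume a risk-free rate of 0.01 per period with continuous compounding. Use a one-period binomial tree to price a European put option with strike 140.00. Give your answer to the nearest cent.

Risk-neutral probability p = (e^0.01 − 0.75)/(1.15 − 0.75) = 0.2601/0.4000 = 0.6501
Terminal stock prices: S_u = 161, S_d = 105
Terminal payoffs (K − S): max(-21, 0) = 0, max(35, 0) = 35
Node 0 (S = 140): V_0 = e^(−0.01)·[0.6501·0.0000 + 0.3499·35.0000] = 12.1238

12.12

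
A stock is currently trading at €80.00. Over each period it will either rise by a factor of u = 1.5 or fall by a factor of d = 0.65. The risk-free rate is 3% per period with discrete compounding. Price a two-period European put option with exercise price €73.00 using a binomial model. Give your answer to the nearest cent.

€11.30

Risk-neutral probability p = (1 + 0.03 − 0.65)/(1.5 − 0.65) = 0.3800/0.8500 = 0.4471
Terminal stock prices: S_uu = 180, S_ud = 78, S_dd = 33.8
Terminal payoffs (K − S): max(-107, 0) = 0, max(-5, 0) = 0, max(39.2, 0) = 39.2
Node u (S = 120): V_u = 1/1.03·[0.4471·0.0000 + 0.5529·0.0000] = 0.0000
Node d (S = 52): V_d = 1/1.03·[0.4471·0.0000 + 0.5529·39.2000] = 21.0440
Node 0 (S = 80): V_0 = 1/1.03·[0.4471·0.0000 + 0.5529·21.0440] = 11.2972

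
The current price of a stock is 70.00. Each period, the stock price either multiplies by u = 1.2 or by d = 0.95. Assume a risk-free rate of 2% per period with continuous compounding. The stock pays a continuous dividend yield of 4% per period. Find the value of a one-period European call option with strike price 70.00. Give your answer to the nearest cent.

Per-period risk-free factor R = e^0.02 = 1.0202; dividend-adjusted growth = e^(0.02−0.04) = 0.9802.
Risk-neutral probability p = (0.9802 − 0.95)/(1.2 − 0.95) = 0.0302/0.2500 = 0.1208
Terminal stock prices: S_u = 84, S_d = 66.5
Terminal payoffs (S − K): max(14, 0) = 14, max(-3.5, 0) = 0
Node 0 (S = 70): V_0 = e^(−0.02)·[0.1208·14.0000 + 0.8792·0.0000] = 1.6576

1.66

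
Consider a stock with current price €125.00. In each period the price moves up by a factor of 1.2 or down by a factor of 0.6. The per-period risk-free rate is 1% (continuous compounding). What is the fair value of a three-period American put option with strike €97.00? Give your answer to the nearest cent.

€10.82

Risk-neutral probability p = (e^0.01 − 0.6)/(1.2 − 0.6) = 0.4101/0.6000 = 0.6834
Terminal stock prices: S_uuu = 216, S_uud = 108, S_udd = 54, S_ddd = 27
Terminal payoffs (K − S): max(-119, 0) = 0, max(-11, 0) = 0, max(43, 0) = 43, max(70, 0) = 70
Node uu (S = 180): continuation = e^(−0.01)·[0.6834·0.0000 + 0.3166·0.0000] = 0.0000; exercise value = 0.0000 ≤ continuation, so V_uu = 0.0000
Node ud (S = 90): continuation = e^(−0.01)·[0.6834·0.0000 + 0.3166·43.0000] = 13.4776; exercise value = 7.0000 ≤ continuation, so V_ud = 13.4776
Node dd (S = 45): continuation = e^(−0.01)·[0.6834·43.0000 + 0.3166·70.0000] = 51.0348; exercise value = 52.0000 > continuation, so V_dd = 52.0000 (exercise)
Node u (S = 150): continuation = e^(−0.01)·[0.6834·0.0000 + 0.3166·13.4776] = 4.2243; exercise value = 0.0000 ≤ continuation, so V_u = 4.2243
Node d (S = 75): continuation = e^(−0.01)·[0.6834·13.4776 + 0.3166·52.0000] = 25.4177; exercise value = 22.0000 ≤ continuation, so V_d = 25.4177
Node 0 (S = 125): continuation = e^(−0.01)·[0.6834·4.2243 + 0.3166·25.4177] = 10.8250; exercise value = 0.0000 ≤ continuation, so V_0 = 10.8250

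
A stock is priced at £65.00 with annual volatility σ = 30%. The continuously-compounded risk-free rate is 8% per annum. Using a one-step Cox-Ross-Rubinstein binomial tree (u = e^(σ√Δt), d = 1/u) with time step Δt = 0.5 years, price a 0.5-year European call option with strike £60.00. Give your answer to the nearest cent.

CRR parameters: u = e^(σ√Δt) = e^(0.3·√0.5) = 1.2363, d = 1/u = 0.8089
Per-period rate: rΔt = 0.08·0.5 = 0.04, so R = e^0.04 = 1.0408
Risk-neutral probability p = (e^0.04 − 0.8089)/(1.2363 − 0.8089) = 0.2320/0.4275 = 0.5426
Terminal stock prices: S_u = 80.36, S_d = 52.58
Terminal payoffs (S − K): max(20.36, 0) = 20.36, max(-7.424, 0) = 0
Node 0 (S = 65): V_0 = e^(−0.04)·[0.5426·20.3602 + 0.4574·0.0000] = 10.6150

£10.62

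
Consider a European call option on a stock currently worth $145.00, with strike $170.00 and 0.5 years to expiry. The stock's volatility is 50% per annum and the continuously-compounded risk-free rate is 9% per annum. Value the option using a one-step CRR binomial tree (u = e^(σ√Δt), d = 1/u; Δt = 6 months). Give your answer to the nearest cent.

CRR parameters: u = e^(σ√Δt) = e^(0.5·√0.5) = 1.4241, d = 1/u = 0.7022
Per-period rate: rΔt = 0.09·0.5 = 0.045, so R = e^0.045 = 1.0460
Risk-neutral probability p = (e^0.045 − 0.7022)/(1.4241 − 0.7022) = 0.3438/0.7219 = 0.4763
Terminal stock prices: S_u = 206.5, S_d = 101.8
Terminal payoffs (S − K): max(36.5, 0) = 36.5, max(-68.18, 0) = 0
Node 0 (S = 145): V_0 = e^(−0.045)·[0.4763·36.4973 + 0.5237·0.0000] = 16.6179

$16.62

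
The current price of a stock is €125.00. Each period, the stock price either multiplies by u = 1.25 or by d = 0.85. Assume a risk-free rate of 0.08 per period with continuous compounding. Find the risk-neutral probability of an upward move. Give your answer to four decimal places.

p = 0.5832

Risk-neutral probability p = (e^0.08 − 0.85)/(1.25 − 0.85) = 0.2333/0.4000 = 0.5832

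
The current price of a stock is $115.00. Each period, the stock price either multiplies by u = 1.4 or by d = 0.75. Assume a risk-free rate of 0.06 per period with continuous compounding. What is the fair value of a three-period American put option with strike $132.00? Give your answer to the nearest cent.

$26.91

Risk-neutral probability p = (e^0.06 − 0.75)/(1.4 − 0.75) = 0.3118/0.6500 = 0.4797
Terminal stock prices: S_uuu = 315.6, S_uud = 169, S_udd = 90.56, S_ddd = 48.52
Terminal payoffs (K − S): max(-183.6, 0) = 0, max(-37.05, 0) = 0, max(41.44, 0) = 41.44, max(83.48, 0) = 83.48
Node uu (S = 225.4): continuation = e^(−0.06)·[0.4797·0.0000 + 0.5203·0.0000] = 0.0000; exercise value = 0.0000 ≤ continuation, so V_uu = 0.0000
Node ud (S = 120.8): continuation = e^(−0.06)·[0.4797·0.0000 + 0.5203·41.4375] = 20.3025; exercise value = 11.2500 ≤ continuation, so V_ud = 20.3025
Node dd (S = 64.69): continuation = e^(−0.06)·[0.4797·41.4375 + 0.5203·83.4844] = 59.6254; exercise value = 67.3125 > continuation, so V_dd = 67.3125 (exercise)
Node u (S = 161): continuation = e^(−0.06)·[0.4797·0.0000 + 0.5203·20.3025] = 9.9473; exercise value = 0.0000 ≤ continuation, so V_u = 9.9473
Node d (S = 86.25): continuation = e^(−0.06)·[0.4797·20.3025 + 0.5203·67.3125] = 42.1529; exercise value = 45.7500 > continuation, so V_d = 45.7500 (exercise)
Node 0 (S = 115): continuation = e^(−0.06)·[0.4797·9.9473 + 0.5203·45.7500] = 26.9097; exercise value = 17.0000 ≤ continuation, so V_0 = 26.9097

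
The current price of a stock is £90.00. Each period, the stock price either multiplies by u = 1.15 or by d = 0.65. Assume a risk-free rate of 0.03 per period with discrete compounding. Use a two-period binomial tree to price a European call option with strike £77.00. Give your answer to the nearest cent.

£22.88

Risk-neutral probability p = (1 + 0.03 − 0.65)/(1.15 − 0.65) = 0.3800/0.5000 = 0.7600
Terminal stock prices: S_uu = 119, S_ud = 67.27, S_dd = 38.03
Terminal payoffs (S − K): max(42.02, 0) = 42.02, max(-9.725, 0) = 0, max(-38.97, 0) = 0
Node u (S = 103.5): V_u = 1/1.03·[0.7600·42.0250 + 0.2400·0.0000] = 31.0087
Node d (S = 58.5): V_d = 1/1.03·[0.7600·0.0000 + 0.2400·0.0000] = 0.0000
Node 0 (S = 90): V_0 = 1/1.03·[0.7600·31.0087 + 0.2400·0.0000] = 22.8802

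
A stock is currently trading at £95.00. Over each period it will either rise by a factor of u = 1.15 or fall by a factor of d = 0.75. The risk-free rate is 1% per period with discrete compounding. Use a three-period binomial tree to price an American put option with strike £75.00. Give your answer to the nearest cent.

Risk-neutral probability p = (1 + 0.01 − 0.75)/(1.15 − 0.75) = 0.2600/0.4000 = 0.6500
Terminal stock prices: S_uuu = 144.5, S_uud = 94.23, S_udd = 61.45, S_ddd = 40.08
Terminal payoffs (K − S): max(-69.48, 0) = 0, max(-19.23, 0) = 0, max(13.55, 0) = 13.55, max(34.92, 0) = 34.92
Node uu (S = 125.6): continuation = 1/1.01·[0.6500·0.0000 + 0.3500·0.0000] = 0.0000; exercise value = 0.0000 ≤ continuation, so V_uu = 0.0000
Node ud (S = 81.94): continuation = 1/1.01·[0.6500·0.0000 + 0.3500·13.5469] = 4.6945; exercise value = 0.0000 ≤ continuation, so V_ud = 4.6945
Node dd (S = 53.44): continuation = 1/1.01·[0.6500·13.5469 + 0.3500·34.9219] = 20.8199; exercise value = 21.5625 > continuation, so V_dd = 21.5625 (exercise)
Node u (S = 109.2): continuation = 1/1.01·[0.6500·0.0000 + 0.3500·4.6945] = 1.6268; exercise value = 0.0000 ≤ continuation, so V_u = 1.6268
Node d (S = 71.25): continuation = 1/1.01·[0.6500·4.6945 + 0.3500·21.5625] = 10.4933; exercise value = 3.7500 ≤ continuation, so V_d = 10.4933
Node 0 (S = 95): continuation = 1/1.01·[0.6500·1.6268 + 0.3500·10.4933] = 4.6833; exercise value = 0.0000 ≤ continuation, so V_0 = 4.6833

£4.68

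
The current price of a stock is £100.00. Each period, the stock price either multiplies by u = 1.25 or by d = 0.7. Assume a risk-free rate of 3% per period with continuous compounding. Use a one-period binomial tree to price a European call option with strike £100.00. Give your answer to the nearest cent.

Risk-neutral probability p = (e^0.03 − 0.7)/(1.25 − 0.7) = 0.3305/0.5500 = 0.6008
Terminal stock prices: S_u = 125, S_d = 70
Terminal payoffs (S − K): max(25, 0) = 25, max(-30, 0) = 0
Node 0 (S = 100): V_0 = e^(−0.03)·[0.6008·25.0000 + 0.3992·0.0000] = 14.5767

£14.58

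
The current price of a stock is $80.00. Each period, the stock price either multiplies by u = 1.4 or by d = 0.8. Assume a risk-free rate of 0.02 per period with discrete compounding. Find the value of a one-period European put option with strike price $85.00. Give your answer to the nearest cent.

Risk-neutral probability p = (1 + 0.02 − 0.8)/(1.4 − 0.8) = 0.2200/0.6000 = 0.3667
Terminal stock prices: S_u = 112, S_d = 64
Terminal payoffs (K − S): max(-27, 0) = 0, max(21, 0) = 21
Node 0 (S = 80): V_0 = 1/1.02·[0.3667·0.0000 + 0.6333·21.0000] = 13.0392

$13.04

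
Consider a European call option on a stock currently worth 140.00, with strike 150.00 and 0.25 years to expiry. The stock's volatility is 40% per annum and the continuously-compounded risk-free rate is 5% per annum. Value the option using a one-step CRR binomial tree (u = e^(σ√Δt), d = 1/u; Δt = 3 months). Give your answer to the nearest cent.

CRR parameters: u = e^(σ√Δt) = e^(0.4·√0.25) = 1.2214, d = 1/u = 0.8187
Per-period rate: rΔt = 0.05·0.25 = 0.0125, so R = e^0.0125 = 1.0126
Risk-neutral probability p = (e^0.0125 − 0.8187)/(1.2214 − 0.8187) = 0.1938/0.4027 = 0.4814
Terminal stock prices: S_u = 171, S_d = 114.6
Terminal payoffs (S − K): max(21, 0) = 21, max(-35.38, 0) = 0
Node 0 (S = 140): V_0 = e^(−0.0125)·[0.4814·20.9964 + 0.5186·0.0000] = 9.9822

9.98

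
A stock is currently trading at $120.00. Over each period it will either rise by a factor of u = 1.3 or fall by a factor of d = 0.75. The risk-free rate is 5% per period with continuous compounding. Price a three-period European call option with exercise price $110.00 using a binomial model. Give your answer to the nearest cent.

$36.48

Risk-neutral probability p = (e^0.05 − 0.75)/(1.3 − 0.75) = 0.3013/0.5500 = 0.5478
Terminal stock prices: S_uuu = 263.6, S_uud = 152.1, S_udd = 87.75, S_ddd = 50.62
Terminal payoffs (S − K): max(153.6, 0) = 153.6, max(42.1, 0) = 42.1, max(-22.25, 0) = 0, max(-59.38, 0) = 0
Node uu (S = 202.8): V_uu = e^(−0.05)·[0.5478·153.6400 + 0.4522·42.1000] = 98.1648
Node ud (S = 117): V_ud = e^(−0.05)·[0.5478·42.1000 + 0.4522·0.0000] = 21.9362
Node dd (S = 67.5): V_dd = e^(−0.05)·[0.5478·0.0000 + 0.4522·0.0000] = 0.0000
Node u (S = 156): V_u = e^(−0.05)·[0.5478·98.1648 + 0.4522·21.9362] = 60.5853
Node d (S = 90): V_d = e^(−0.05)·[0.5478·21.9362 + 0.4522·0.0000] = 11.4299
Node 0 (S = 120): V_0 = e^(−0.05)·[0.5478·60.5853 + 0.4522·11.4299] = 36.4849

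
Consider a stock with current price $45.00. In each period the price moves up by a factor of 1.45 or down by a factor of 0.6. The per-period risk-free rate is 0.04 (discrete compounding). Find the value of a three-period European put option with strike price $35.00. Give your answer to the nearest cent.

Risk-neutral probability p = (1 + 0.04 − 0.6)/(1.45 − 0.6) = 0.4400/0.8500 = 0.5176
Terminal stock prices: S_uuu = 137.2, S_uud = 56.77, S_udd = 23.49, S_ddd = 9.72
Terminal payoffs (K − S): max(-102.2, 0) = 0, max(-21.77, 0) = 0, max(11.51, 0) = 11.51, max(25.28, 0) = 25.28
Node uu (S = 94.61): V_uu = 1/1.04·[0.5176·0.0000 + 0.4824·0.0000] = 0.0000
Node ud (S = 39.15): V_ud = 1/1.04·[0.5176·0.0000 + 0.4824·11.5100] = 5.3383
Node dd (S = 16.2): V_dd = 1/1.04·[0.5176·11.5100 + 0.4824·25.2800] = 17.4538
Node u (S = 65.25): V_u = 1/1.04·[0.5176·0.0000 + 0.4824·5.3383] = 2.4759
Node d (S = 27): V_d = 1/1.04·[0.5176·5.3383 + 0.4824·17.4538] = 10.7522
Node 0 (S = 45): V_0 = 1/1.04·[0.5176·2.4759 + 0.4824·10.7522] = 6.2192

$6.22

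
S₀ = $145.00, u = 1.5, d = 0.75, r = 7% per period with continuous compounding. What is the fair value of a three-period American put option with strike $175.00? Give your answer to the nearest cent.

$41.17

Risk-neutral probability p = (e^0.07 − 0.75)/(1.5 − 0.75) = 0.3225/0.7500 = 0.4300
Terminal stock prices: S_uuu = 489.4, S_uud = 244.7, S_udd = 122.3, S_ddd = 61.17
Terminal payoffs (K − S): max(-314.4, 0) = 0, max(-69.69, 0) = 0, max(52.66, 0) = 52.66, max(113.8, 0) = 113.8
Node uu (S = 326.2): continuation = e^(−0.07)·[0.4300·0.0000 + 0.5700·0.0000] = 0.0000; exercise value = 0.0000 ≤ continuation, so V_uu = 0.0000
Node ud (S = 163.1): continuation = e^(−0.07)·[0.4300·0.0000 + 0.5700·52.6562] = 27.9844; exercise value = 11.8750 ≤ continuation, so V_ud = 27.9844
Node dd (S = 81.56): continuation = e^(−0.07)·[0.4300·52.6562 + 0.5700·113.8281] = 81.6064; exercise value = 93.4375 > continuation, so V_dd = 93.4375 (exercise)
Node u (S = 217.5): continuation = e^(−0.07)·[0.4300·0.0000 + 0.5700·27.9844] = 14.8724; exercise value = 0.0000 ≤ continuation, so V_u = 14.8724
Node d (S = 108.8): continuation = e^(−0.07)·[0.4300·27.9844 + 0.5700·93.4375] = 60.8778; exercise value = 66.2500 > continuation, so V_d = 66.2500 (exercise)
Node 0 (S = 145): continuation = e^(−0.07)·[0.4300·14.8724 + 0.5700·66.2500] = 41.1718; exercise value = 30.0000 ≤ continuation, so V_0 = 41.1718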